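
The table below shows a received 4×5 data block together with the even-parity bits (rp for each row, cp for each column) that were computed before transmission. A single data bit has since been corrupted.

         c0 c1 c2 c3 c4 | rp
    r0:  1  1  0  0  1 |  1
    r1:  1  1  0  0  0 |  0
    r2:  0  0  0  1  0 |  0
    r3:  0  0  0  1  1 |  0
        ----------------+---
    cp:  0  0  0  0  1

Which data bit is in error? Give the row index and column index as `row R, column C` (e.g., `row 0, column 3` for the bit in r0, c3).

Recompute each row's even parity and compare to rp:
  r0: data parity 1, sent rp 1 → ok
  r1: data parity 0, sent rp 0 → ok
  r2: data parity 1, sent rp 0 → mismatch
  r3: data parity 0, sent rp 0 → ok
Recompute each column's even parity and compare to cp:
  c0: data parity 0, sent cp 0 → ok
  c1: data parity 0, sent cp 0 → ok
  c2: data parity 0, sent cp 0 → ok
  c3: data parity 0, sent cp 0 → ok
  c4: data parity 0, sent cp 1 → mismatch
Exactly one row (r2) and one column (c4) fail → the flipped bit is at their intersection.

row 2, column 4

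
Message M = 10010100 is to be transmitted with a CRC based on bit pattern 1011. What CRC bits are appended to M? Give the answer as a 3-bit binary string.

Append 3 zeros: 10010100000. Divide by 1011 (XOR where the leading bit is 1):
  pos 0: 1001 XOR 1011 = 0010
  pos 2: 1001 XOR 1011 = 0010
  pos 4: 1000 XOR 1011 = 0011
  pos 6: 1100 XOR 1011 = 0111
  pos 7: 1110 XOR 1011 = 0101
Remainder (last 3 bits) = 101. This is the CRC / FCS.

101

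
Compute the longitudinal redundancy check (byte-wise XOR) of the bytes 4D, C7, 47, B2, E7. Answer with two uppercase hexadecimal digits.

98

XOR the bytes together:
  start with 0x4D
  0x4D ⊕ 0xC7 = 0x8A
  0x8A ⊕ 0x47 = 0xCD
  0xCD ⊕ 0xB2 = 0x7F
  0x7F ⊕ 0xE7 = 0x98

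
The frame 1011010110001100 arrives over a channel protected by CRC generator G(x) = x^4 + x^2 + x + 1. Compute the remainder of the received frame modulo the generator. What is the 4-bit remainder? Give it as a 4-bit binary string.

Modulo-2 division of 1011010110001100 by 10111:
  pos 0: 10110 XOR 10111 = 00001
  pos 4: 11011 XOR 10111 = 01100
  pos 5: 11000 XOR 10111 = 01111
  pos 6: 11110 XOR 10111 = 01001
  pos 7: 10010 XOR 10111 = 00101
  pos 9: 10111 XOR 10111 = 00000
Remainder = 0000 (zero — the frame passes the CRC check).

0000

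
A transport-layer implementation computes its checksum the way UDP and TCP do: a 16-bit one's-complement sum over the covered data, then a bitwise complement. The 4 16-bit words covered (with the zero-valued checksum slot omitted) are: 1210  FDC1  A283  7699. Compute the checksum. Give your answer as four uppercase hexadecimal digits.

D710

One's-complement addition (fold any carry out of bit 15 back into bit 0):
  0x1210 + 0xFDC1 = 0x10FD1 → wrap carry → 0x0FD2
  0x0FD2 + 0xA283 = 0x0B255
  0xB255 + 0x7699 = 0x128EE → wrap carry → 0x28EF
One's-complement sum = 0x28EF.
Checksum = ~0x28EF & 0xFFFF = 0xD710.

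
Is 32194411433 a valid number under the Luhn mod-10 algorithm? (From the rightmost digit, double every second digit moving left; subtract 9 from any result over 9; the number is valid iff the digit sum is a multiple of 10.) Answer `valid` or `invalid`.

From the right, keep odd positions and double even positions (subtract 9 from any doubled value over 9):
  doubled (positions 2,4,...): 6 2 8 9 4 → sum 29
  kept (positions 1,3,...): 3 4 1 4 1 3 → sum 16
Total = 45.
45 mod 10 = 5, so the number is invalid.

invalid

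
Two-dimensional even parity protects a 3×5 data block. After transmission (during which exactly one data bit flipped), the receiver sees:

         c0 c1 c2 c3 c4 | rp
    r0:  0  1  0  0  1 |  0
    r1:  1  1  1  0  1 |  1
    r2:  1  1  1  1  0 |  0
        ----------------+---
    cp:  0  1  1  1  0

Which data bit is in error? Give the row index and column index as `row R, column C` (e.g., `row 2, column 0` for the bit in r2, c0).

Recompute each row's even parity and compare to rp:
  r0: data parity 0, sent rp 0 → ok
  r1: data parity 0, sent rp 1 → mismatch
  r2: data parity 0, sent rp 0 → ok
Recompute each column's even parity and compare to cp:
  c0: data parity 0, sent cp 0 → ok
  c1: data parity 1, sent cp 1 → ok
  c2: data parity 0, sent cp 1 → mismatch
  c3: data parity 1, sent cp 1 → ok
  c4: data parity 0, sent cp 0 → ok
Exactly one row (r1) and one column (c2) fail → the flipped bit is at their intersection.

row 1, column 2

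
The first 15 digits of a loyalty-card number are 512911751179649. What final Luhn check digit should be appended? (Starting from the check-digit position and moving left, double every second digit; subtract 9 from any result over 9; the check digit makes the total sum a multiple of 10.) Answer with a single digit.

9

Partial digits right→left: 9 4 6 9 7 1 1 5 7 1 1 9 2 1 5
Double every second digit counting from the check-digit position (so the 1st, 3rd, 5th, ... of the partial from the right).
  doubled (with −9 where >9): 9 3 5 2 5 2 4 1 → sum 31
  kept as-is: 4 9 1 5 1 9 1 → sum 30
Total = 31 + 30 = 61.
Check digit = (10 − (61 mod 10)) mod 10 = 9.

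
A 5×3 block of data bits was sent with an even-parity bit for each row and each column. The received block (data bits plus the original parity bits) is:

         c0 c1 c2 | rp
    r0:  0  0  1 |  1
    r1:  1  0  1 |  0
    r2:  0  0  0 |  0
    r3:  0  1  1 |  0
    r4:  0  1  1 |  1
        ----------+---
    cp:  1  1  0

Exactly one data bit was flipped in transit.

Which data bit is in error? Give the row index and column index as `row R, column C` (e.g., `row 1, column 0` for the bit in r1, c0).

Recompute each row's even parity and compare to rp:
  r0: data parity 1, sent rp 1 → ok
  r1: data parity 0, sent rp 0 → ok
  r2: data parity 0, sent rp 0 → ok
  r3: data parity 0, sent rp 0 → ok
  r4: data parity 0, sent rp 1 → mismatch
Recompute each column's even parity and compare to cp:
  c0: data parity 1, sent cp 1 → ok
  c1: data parity 0, sent cp 1 → mismatch
  c2: data parity 0, sent cp 0 → ok
Exactly one row (r4) and one column (c1) fail → the flipped bit is at their intersection.

row 4, column 1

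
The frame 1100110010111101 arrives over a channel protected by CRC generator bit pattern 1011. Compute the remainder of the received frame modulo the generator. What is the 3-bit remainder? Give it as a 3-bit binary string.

000

Modulo-2 division of 1100110010111101 by 1011:
  pos 0: 1100 XOR 1011 = 0111
  pos 1: 1111 XOR 1011 = 0100
  pos 2: 1001 XOR 1011 = 0010
  pos 4: 1000 XOR 1011 = 0011
  pos 6: 1110 XOR 1011 = 0101
  pos 7: 1011 XOR 1011 = 0000
  pos 11: 1110 XOR 1011 = 0101
  pos 12: 1011 XOR 1011 = 0000
Remainder = 000 (zero — the frame passes the CRC check).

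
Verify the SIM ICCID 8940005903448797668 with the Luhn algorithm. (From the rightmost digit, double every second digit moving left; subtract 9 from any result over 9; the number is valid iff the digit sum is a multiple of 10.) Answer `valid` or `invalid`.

From the right, keep odd positions and double even positions (subtract 9 from any doubled value over 9):
  doubled (positions 2,4,...): 3 5 5 8 6 9 0 0 9 → sum 45
  kept (positions 1,3,...): 8 6 9 8 4 0 5 0 4 8 → sum 52
Total = 97.
97 mod 10 = 7, so the number is invalid.

invalid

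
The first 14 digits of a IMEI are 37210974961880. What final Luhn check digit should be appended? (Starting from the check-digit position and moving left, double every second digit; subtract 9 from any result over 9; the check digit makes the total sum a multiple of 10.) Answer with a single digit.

6

Partial digits right→left: 0 8 8 1 6 9 4 7 9 0 1 2 7 3
Double every second digit counting from the check-digit position (so the 1st, 3rd, 5th, ... of the partial from the right).
  doubled (with −9 where >9): 0 7 3 8 9 2 5 → sum 34
  kept as-is: 8 1 9 7 0 2 3 → sum 30
Total = 34 + 30 = 64.
Check digit = (10 − (64 mod 10)) mod 10 = 6.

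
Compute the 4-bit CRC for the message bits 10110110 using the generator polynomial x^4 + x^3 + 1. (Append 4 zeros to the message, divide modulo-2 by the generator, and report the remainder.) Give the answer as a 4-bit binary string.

Append 4 zeros: 101101100000. Divide by 11001 (XOR where the leading bit is 1):
  pos 0: 10110 XOR 11001 = 01111
  pos 1: 11111 XOR 11001 = 00110
  pos 3: 11010 XOR 11001 = 00011
  pos 6: 11000 XOR 11001 = 00001
Remainder (last 4 bits) = 0010. This is the CRC / FCS.

0010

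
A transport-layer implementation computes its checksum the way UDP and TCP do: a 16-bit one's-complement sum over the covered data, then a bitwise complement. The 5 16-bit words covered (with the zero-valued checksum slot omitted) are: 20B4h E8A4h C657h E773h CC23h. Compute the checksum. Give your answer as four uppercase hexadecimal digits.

7CB7

One's-complement addition (fold any carry out of bit 15 back into bit 0):
  0x20B4 + 0xE8A4 = 0x10958 → wrap carry → 0x0959
  0x0959 + 0xC657 = 0x0CFB0
  0xCFB0 + 0xE773 = 0x1B723 → wrap carry → 0xB724
  0xB724 + 0xCC23 = 0x18347 → wrap carry → 0x8348
One's-complement sum = 0x8348.
Checksum = ~0x8348 & 0xFFFF = 0x7CB7.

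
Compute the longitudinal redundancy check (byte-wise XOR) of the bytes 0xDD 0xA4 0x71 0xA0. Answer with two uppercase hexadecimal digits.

XOR the bytes together:
  start with 0xDD
  0xDD ⊕ 0xA4 = 0x79
  0x79 ⊕ 0x71 = 0x08
  0x08 ⊕ 0xA0 = 0xA8

A8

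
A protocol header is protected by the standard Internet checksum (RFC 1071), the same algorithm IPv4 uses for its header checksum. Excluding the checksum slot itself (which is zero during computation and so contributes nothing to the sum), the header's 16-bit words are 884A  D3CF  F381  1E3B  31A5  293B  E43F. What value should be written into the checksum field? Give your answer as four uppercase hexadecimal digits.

One's-complement addition (fold any carry out of bit 15 back into bit 0):
  0x884A + 0xD3CF = 0x15C19 → wrap carry → 0x5C1A
  0x5C1A + 0xF381 = 0x14F9B → wrap carry → 0x4F9C
  0x4F9C + 0x1E3B = 0x06DD7
  0x6DD7 + 0x31A5 = 0x09F7C
  0x9F7C + 0x293B = 0x0C8B7
  0xC8B7 + 0xE43F = 0x1ACF6 → wrap carry → 0xACF7
One's-complement sum = 0xACF7.
Checksum = ~0xACF7 & 0xFFFF = 0x5308.

5308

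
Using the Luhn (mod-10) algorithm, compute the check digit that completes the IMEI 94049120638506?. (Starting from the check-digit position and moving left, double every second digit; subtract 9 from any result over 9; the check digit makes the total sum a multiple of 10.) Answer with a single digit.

Partial digits right→left: 6 0 5 8 3 6 0 2 1 9 4 0 4 9
Double every second digit counting from the check-digit position (so the 1st, 3rd, 5th, ... of the partial from the right).
  doubled (with −9 where >9): 3 1 6 0 2 8 8 → sum 28
  kept as-is: 0 8 6 2 9 0 9 → sum 34
Total = 28 + 34 = 62.
Check digit = (10 − (62 mod 10)) mod 10 = 8.

8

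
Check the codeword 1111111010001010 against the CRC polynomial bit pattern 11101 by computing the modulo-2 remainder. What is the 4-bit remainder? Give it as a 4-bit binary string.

Modulo-2 division of 1111111010001010 by 11101:
  pos 0: 11111 XOR 11101 = 00010
  pos 3: 10110 XOR 11101 = 01011
  pos 4: 10111 XOR 11101 = 01010
  pos 5: 10100 XOR 11101 = 01001
  pos 6: 10010 XOR 11101 = 01111
  pos 7: 11110 XOR 11101 = 00011
  pos 10: 11101 XOR 11101 = 00000
Remainder = 0000 (zero — the frame passes the CRC check).

0000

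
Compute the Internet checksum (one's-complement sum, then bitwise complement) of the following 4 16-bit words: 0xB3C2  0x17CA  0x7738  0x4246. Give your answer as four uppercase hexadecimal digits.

One's-complement addition (fold any carry out of bit 15 back into bit 0):
  0xB3C2 + 0x17CA = 0x0CB8C
  0xCB8C + 0x7738 = 0x142C4 → wrap carry → 0x42C5
  0x42C5 + 0x4246 = 0x0850B
One's-complement sum = 0x850B.
Checksum = ~0x850B & 0xFFFF = 0x7AF4.

7AF4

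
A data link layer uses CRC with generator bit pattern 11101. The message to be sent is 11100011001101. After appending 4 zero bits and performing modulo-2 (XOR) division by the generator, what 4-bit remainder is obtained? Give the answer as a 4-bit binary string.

Append 4 zeros: 111000110011010000. Divide by 11101 (XOR where the leading bit is 1):
  pos 0: 11100 XOR 11101 = 00001
  pos 4: 10110 XOR 11101 = 01011
  pos 5: 10110 XOR 11101 = 01011
  pos 6: 10111 XOR 11101 = 01010
  pos 7: 10101 XOR 11101 = 01000
  pos 8: 10000 XOR 11101 = 01101
  pos 9: 11011 XOR 11101 = 00110
  pos 11: 11000 XOR 11101 = 00101
  pos 13: 10100 XOR 11101 = 01001
Remainder (last 4 bits) = 1001. This is the CRC / FCS.

1001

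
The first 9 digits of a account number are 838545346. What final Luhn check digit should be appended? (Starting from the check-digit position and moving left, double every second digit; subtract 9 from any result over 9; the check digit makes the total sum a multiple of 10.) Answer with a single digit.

Partial digits right→left: 6 4 3 5 4 5 8 3 8
Double every second digit counting from the check-digit position (so the 1st, 3rd, 5th, ... of the partial from the right).
  doubled (with −9 where >9): 3 6 8 7 7 → sum 31
  kept as-is: 4 5 5 3 → sum 17
Total = 31 + 17 = 48.
Check digit = (10 − (48 mod 10)) mod 10 = 2.

2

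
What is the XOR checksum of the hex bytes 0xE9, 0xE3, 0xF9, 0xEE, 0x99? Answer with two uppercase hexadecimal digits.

84

XOR the bytes together:
  start with 0xE9
  0xE9 ⊕ 0xE3 = 0x0A
  0x0A ⊕ 0xF9 = 0xF3
  0xF3 ⊕ 0xEE = 0x1D
  0x1D ⊕ 0x99 = 0x84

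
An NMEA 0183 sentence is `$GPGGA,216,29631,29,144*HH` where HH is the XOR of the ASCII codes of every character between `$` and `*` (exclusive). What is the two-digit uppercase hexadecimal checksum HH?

66

XOR the ASCII codes of the payload characters:
  'G' = 0x47 → acc = 0x47
  'P' = 0x50 → acc = 0x17
  'G' = 0x47 → acc = 0x50
  'G' = 0x47 → acc = 0x17
  'A' = 0x41 → acc = 0x56
  ',' = 0x2C → acc = 0x7A
  '2' = 0x32 → acc = 0x48
  '1' = 0x31 → acc = 0x79
  '6' = 0x36 → acc = 0x4F
  ',' = 0x2C → acc = 0x63
  '2' = 0x32 → acc = 0x51
  '9' = 0x39 → acc = 0x68
  '6' = 0x36 → acc = 0x5E
  '3' = 0x33 → acc = 0x6D
  '1' = 0x31 → acc = 0x5C
  ',' = 0x2C → acc = 0x70
  '2' = 0x32 → acc = 0x42
  '9' = 0x39 → acc = 0x7B
  ',' = 0x2C → acc = 0x57
  '1' = 0x31 → acc = 0x66
  '4' = 0x34 → acc = 0x52
  '4' = 0x34 → acc = 0x66
Checksum = 0x66.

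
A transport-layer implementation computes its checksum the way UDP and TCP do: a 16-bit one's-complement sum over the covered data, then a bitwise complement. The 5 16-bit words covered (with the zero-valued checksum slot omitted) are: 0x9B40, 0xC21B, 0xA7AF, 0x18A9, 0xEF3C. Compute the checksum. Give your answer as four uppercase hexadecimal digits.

F30D

One's-complement addition (fold any carry out of bit 15 back into bit 0):
  0x9B40 + 0xC21B = 0x15D5B → wrap carry → 0x5D5C
  0x5D5C + 0xA7AF = 0x1050B → wrap carry → 0x050C
  0x050C + 0x18A9 = 0x01DB5
  0x1DB5 + 0xEF3C = 0x10CF1 → wrap carry → 0x0CF2
One's-complement sum = 0x0CF2.
Checksum = ~0x0CF2 & 0xFFFF = 0xF30D.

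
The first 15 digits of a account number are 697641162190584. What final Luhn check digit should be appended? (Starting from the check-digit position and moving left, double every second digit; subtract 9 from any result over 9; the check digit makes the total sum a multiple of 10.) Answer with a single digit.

9

Partial digits right→left: 4 8 5 0 9 1 2 6 1 1 4 6 7 9 6
Double every second digit counting from the check-digit position (so the 1st, 3rd, 5th, ... of the partial from the right).
  doubled (with −9 where >9): 8 1 9 4 2 8 5 3 → sum 40
  kept as-is: 8 0 1 6 1 6 9 → sum 31
Total = 40 + 31 = 71.
Check digit = (10 − (71 mod 10)) mod 10 = 9.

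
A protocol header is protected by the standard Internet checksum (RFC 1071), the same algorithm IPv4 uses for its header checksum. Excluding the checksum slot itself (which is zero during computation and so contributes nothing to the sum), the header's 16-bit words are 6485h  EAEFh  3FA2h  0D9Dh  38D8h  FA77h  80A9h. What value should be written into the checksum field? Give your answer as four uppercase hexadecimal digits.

One's-complement addition (fold any carry out of bit 15 back into bit 0):
  0x6485 + 0xEAEF = 0x14F74 → wrap carry → 0x4F75
  0x4F75 + 0x3FA2 = 0x08F17
  0x8F17 + 0x0D9D = 0x09CB4
  0x9CB4 + 0x38D8 = 0x0D58C
  0xD58C + 0xFA77 = 0x1D003 → wrap carry → 0xD004
  0xD004 + 0x80A9 = 0x150AD → wrap carry → 0x50AE
One's-complement sum = 0x50AE.
Checksum = ~0x50AE & 0xFFFF = 0xAF51.

AF51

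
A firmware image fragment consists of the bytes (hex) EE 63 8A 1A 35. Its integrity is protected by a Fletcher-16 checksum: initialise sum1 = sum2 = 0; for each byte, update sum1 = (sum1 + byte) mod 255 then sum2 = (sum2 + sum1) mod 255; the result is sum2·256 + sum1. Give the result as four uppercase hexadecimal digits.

412C

Running sums (mod 255):
  after byte 0 (EE): sum1=238, sum2=238
  after byte 1 (63): sum1=82, sum2=65
  after byte 2 (8A): sum1=220, sum2=30
  after byte 3 (1A): sum1=246, sum2=21
  after byte 4 (35): sum1=44, sum2=65
Checksum = sum2·256 + sum1 = 65·256 + 44 = 16684 = 0x412C.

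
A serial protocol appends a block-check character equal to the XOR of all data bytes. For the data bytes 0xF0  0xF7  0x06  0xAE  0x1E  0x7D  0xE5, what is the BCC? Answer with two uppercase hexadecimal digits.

29

XOR the bytes together:
  start with 0xF0
  0xF0 ⊕ 0xF7 = 0x07
  0x07 ⊕ 0x06 = 0x01
  0x01 ⊕ 0xAE = 0xAF
  0xAF ⊕ 0x1E = 0xB1
  0xB1 ⊕ 0x7D = 0xCC
  0xCC ⊕ 0xE5 = 0x29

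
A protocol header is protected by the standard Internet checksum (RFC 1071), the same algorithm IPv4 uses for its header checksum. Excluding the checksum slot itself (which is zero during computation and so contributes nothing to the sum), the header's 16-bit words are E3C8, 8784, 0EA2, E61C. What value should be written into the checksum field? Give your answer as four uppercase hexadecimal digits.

9FF3

One's-complement addition (fold any carry out of bit 15 back into bit 0):
  0xE3C8 + 0x8784 = 0x16B4C → wrap carry → 0x6B4D
  0x6B4D + 0x0EA2 = 0x079EF
  0x79EF + 0xE61C = 0x1600B → wrap carry → 0x600C
One's-complement sum = 0x600C.
Checksum = ~0x600C & 0xFFFF = 0x9FF3.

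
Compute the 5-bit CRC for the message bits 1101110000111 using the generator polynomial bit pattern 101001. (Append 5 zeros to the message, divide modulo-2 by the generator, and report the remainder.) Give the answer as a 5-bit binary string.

01010

Append 5 zeros: 110111000011100000. Divide by 101001 (XOR where the leading bit is 1):
  pos 0: 110111 XOR 101001 = 011110
  pos 1: 111100 XOR 101001 = 010101
  pos 2: 101010 XOR 101001 = 000011
  pos 6: 110011 XOR 101001 = 011010
  pos 7: 110101 XOR 101001 = 011100
  pos 8: 111000 XOR 101001 = 010001
  pos 9: 100010 XOR 101001 = 001011
  pos 11: 101100 XOR 101001 = 000101
Remainder (last 5 bits) = 01010. This is the CRC / FCS.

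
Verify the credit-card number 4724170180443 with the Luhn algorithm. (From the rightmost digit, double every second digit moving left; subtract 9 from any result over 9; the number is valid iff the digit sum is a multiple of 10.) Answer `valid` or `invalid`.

From the right, keep odd positions and double even positions (subtract 9 from any doubled value over 9):
  doubled (positions 2,4,...): 8 0 2 5 8 5 → sum 28
  kept (positions 1,3,...): 3 4 8 0 1 2 4 → sum 22
Total = 50.
50 mod 10 = 0, so the number is valid.

valid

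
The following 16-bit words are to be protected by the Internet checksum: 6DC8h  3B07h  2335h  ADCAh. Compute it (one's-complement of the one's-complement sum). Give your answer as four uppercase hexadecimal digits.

One's-complement addition (fold any carry out of bit 15 back into bit 0):
  0x6DC8 + 0x3B07 = 0x0A8CF
  0xA8CF + 0x2335 = 0x0CC04
  0xCC04 + 0xADCA = 0x179CE → wrap carry → 0x79CF
One's-complement sum = 0x79CF.
Checksum = ~0x79CF & 0xFFFF = 0x8630.

8630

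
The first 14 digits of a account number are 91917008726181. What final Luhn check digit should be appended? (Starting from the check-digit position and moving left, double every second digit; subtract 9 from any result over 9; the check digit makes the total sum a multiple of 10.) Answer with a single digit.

5

Partial digits right→left: 1 8 1 6 2 7 8 0 0 7 1 9 1 9
Double every second digit counting from the check-digit position (so the 1st, 3rd, 5th, ... of the partial from the right).
  doubled (with −9 where >9): 2 2 4 7 0 2 2 → sum 19
  kept as-is: 8 6 7 0 7 9 9 → sum 46
Total = 19 + 46 = 65.
Check digit = (10 − (65 mod 10)) mod 10 = 5.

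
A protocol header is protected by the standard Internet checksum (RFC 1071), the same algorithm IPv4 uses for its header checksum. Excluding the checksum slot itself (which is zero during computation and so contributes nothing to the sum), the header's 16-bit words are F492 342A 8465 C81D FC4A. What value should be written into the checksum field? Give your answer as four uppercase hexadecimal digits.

8E74

One's-complement addition (fold any carry out of bit 15 back into bit 0):
  0xF492 + 0x342A = 0x128BC → wrap carry → 0x28BD
  0x28BD + 0x8465 = 0x0AD22
  0xAD22 + 0xC81D = 0x1753F → wrap carry → 0x7540
  0x7540 + 0xFC4A = 0x1718A → wrap carry → 0x718B
One's-complement sum = 0x718B.
Checksum = ~0x718B & 0xFFFF = 0x8E74.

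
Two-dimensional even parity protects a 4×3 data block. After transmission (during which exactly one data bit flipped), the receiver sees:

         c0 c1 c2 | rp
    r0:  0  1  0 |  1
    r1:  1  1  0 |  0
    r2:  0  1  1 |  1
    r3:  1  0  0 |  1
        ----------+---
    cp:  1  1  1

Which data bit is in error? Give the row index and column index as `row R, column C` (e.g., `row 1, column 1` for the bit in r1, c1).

row 2, column 0

Recompute each row's even parity and compare to rp:
  r0: data parity 1, sent rp 1 → ok
  r1: data parity 0, sent rp 0 → ok
  r2: data parity 0, sent rp 1 → mismatch
  r3: data parity 1, sent rp 1 → ok
Recompute each column's even parity and compare to cp:
  c0: data parity 0, sent cp 1 → mismatch
  c1: data parity 1, sent cp 1 → ok
  c2: data parity 1, sent cp 1 → ok
Exactly one row (r2) and one column (c0) fail → the flipped bit is at their intersection.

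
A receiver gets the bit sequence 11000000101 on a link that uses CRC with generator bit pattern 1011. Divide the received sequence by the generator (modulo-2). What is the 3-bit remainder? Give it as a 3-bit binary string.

010

Modulo-2 division of 11000000101 by 1011:
  pos 0: 1100 XOR 1011 = 0111
  pos 1: 1110 XOR 1011 = 0101
  pos 2: 1010 XOR 1011 = 0001
  pos 5: 1001 XOR 1011 = 0010
  pos 7: 1001 XOR 1011 = 0010
Remainder = 010 (nonzero — an error is detected).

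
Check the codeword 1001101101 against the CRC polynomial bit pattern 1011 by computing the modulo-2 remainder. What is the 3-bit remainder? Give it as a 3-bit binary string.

Modulo-2 division of 1001101101 by 1011:
  pos 0: 1001 XOR 1011 = 0010
  pos 2: 1010 XOR 1011 = 0001
  pos 5: 1110 XOR 1011 = 0101
  pos 6: 1011 XOR 1011 = 0000
Remainder = 000 (zero — the frame passes the CRC check).

000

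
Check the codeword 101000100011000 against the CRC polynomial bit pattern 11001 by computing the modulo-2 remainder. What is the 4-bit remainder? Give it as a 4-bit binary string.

Modulo-2 division of 101000100011000 by 11001:
  pos 0: 10100 XOR 11001 = 01101
  pos 1: 11010 XOR 11001 = 00011
  pos 4: 11100 XOR 11001 = 00101
  pos 6: 10101 XOR 11001 = 01100
  pos 7: 11001 XOR 11001 = 00000
Remainder = 0000 (zero — the frame passes the CRC check).

0000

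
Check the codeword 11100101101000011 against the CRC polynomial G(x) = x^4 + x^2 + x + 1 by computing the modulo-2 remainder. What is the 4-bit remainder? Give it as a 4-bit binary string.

1110

Modulo-2 division of 11100101101000011 by 10111:
  pos 0: 11100 XOR 10111 = 01011
  pos 1: 10111 XOR 10111 = 00000
  pos 7: 11010 XOR 10111 = 01101
  pos 8: 11010 XOR 10111 = 01101
  pos 9: 11010 XOR 10111 = 01101
  pos 10: 11010 XOR 10111 = 01101
  pos 11: 11011 XOR 10111 = 01100
  pos 12: 11001 XOR 10111 = 01110
Remainder = 1110 (nonzero — an error is detected).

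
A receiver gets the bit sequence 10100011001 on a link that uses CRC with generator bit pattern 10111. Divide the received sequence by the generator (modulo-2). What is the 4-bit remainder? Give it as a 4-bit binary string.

0100

Modulo-2 division of 10100011001 by 10111:
  pos 0: 10100 XOR 10111 = 00011
  pos 3: 11011 XOR 10111 = 01100
  pos 4: 11000 XOR 10111 = 01111
  pos 5: 11110 XOR 10111 = 01001
  pos 6: 10011 XOR 10111 = 00100
Remainder = 0100 (nonzero — an error is detected).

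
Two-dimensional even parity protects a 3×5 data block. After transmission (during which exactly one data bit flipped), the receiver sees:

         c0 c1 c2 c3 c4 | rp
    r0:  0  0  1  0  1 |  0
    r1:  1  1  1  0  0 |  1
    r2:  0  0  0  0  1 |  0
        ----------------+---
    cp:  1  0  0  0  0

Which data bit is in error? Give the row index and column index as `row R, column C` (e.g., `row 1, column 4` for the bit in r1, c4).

row 2, column 1

Recompute each row's even parity and compare to rp:
  r0: data parity 0, sent rp 0 → ok
  r1: data parity 1, sent rp 1 → ok
  r2: data parity 1, sent rp 0 → mismatch
Recompute each column's even parity and compare to cp:
  c0: data parity 1, sent cp 1 → ok
  c1: data parity 1, sent cp 0 → mismatch
  c2: data parity 0, sent cp 0 → ok
  c3: data parity 0, sent cp 0 → ok
  c4: data parity 0, sent cp 0 → ok
Exactly one row (r2) and one column (c1) fail → the flipped bit is at their intersection.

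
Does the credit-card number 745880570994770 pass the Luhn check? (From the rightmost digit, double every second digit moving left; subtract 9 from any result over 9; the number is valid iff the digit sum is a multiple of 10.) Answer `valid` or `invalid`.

From the right, keep odd positions and double even positions (subtract 9 from any doubled value over 9):
  doubled (positions 2,4,...): 5 8 9 5 0 7 8 → sum 42
  kept (positions 1,3,...): 0 7 9 0 5 8 5 7 → sum 41
Total = 83.
83 mod 10 = 3, so the number is invalid.

invalid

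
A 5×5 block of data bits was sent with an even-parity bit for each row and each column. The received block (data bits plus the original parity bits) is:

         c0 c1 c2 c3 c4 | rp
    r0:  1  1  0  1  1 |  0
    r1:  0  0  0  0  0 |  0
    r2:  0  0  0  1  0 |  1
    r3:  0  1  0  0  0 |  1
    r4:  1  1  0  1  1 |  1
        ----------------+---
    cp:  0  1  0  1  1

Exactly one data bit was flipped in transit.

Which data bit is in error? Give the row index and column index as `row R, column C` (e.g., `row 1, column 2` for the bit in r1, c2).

row 4, column 4

Recompute each row's even parity and compare to rp:
  r0: data parity 0, sent rp 0 → ok
  r1: data parity 0, sent rp 0 → ok
  r2: data parity 1, sent rp 1 → ok
  r3: data parity 1, sent rp 1 → ok
  r4: data parity 0, sent rp 1 → mismatch
Recompute each column's even parity and compare to cp:
  c0: data parity 0, sent cp 0 → ok
  c1: data parity 1, sent cp 1 → ok
  c2: data parity 0, sent cp 0 → ok
  c3: data parity 1, sent cp 1 → ok
  c4: data parity 0, sent cp 1 → mismatch
Exactly one row (r4) and one column (c4) fail → the flipped bit is at their intersection.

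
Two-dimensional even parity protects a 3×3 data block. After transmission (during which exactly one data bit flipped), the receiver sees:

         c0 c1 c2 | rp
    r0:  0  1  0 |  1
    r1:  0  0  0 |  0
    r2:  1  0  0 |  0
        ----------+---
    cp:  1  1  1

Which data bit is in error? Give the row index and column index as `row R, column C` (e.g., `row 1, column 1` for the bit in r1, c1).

row 2, column 2

Recompute each row's even parity and compare to rp:
  r0: data parity 1, sent rp 1 → ok
  r1: data parity 0, sent rp 0 → ok
  r2: data parity 1, sent rp 0 → mismatch
Recompute each column's even parity and compare to cp:
  c0: data parity 1, sent cp 1 → ok
  c1: data parity 1, sent cp 1 → ok
  c2: data parity 0, sent cp 1 → mismatch
Exactly one row (r2) and one column (c2) fail → the flipped bit is at their intersection.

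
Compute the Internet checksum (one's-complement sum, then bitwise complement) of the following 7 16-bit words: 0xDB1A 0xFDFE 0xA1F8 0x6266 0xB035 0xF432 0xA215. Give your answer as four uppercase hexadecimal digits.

DC08

One's-complement addition (fold any carry out of bit 15 back into bit 0):
  0xDB1A + 0xFDFE = 0x1D918 → wrap carry → 0xD919
  0xD919 + 0xA1F8 = 0x17B11 → wrap carry → 0x7B12
  0x7B12 + 0x6266 = 0x0DD78
  0xDD78 + 0xB035 = 0x18DAD → wrap carry → 0x8DAE
  0x8DAE + 0xF432 = 0x181E0 → wrap carry → 0x81E1
  0x81E1 + 0xA215 = 0x123F6 → wrap carry → 0x23F7
One's-complement sum = 0x23F7.
Checksum = ~0x23F7 & 0xFFFF = 0xDC08.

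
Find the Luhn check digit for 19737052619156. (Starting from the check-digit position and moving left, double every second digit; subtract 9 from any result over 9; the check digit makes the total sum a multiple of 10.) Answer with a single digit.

Partial digits right→left: 6 5 1 9 1 6 2 5 0 7 3 7 9 1
Double every second digit counting from the check-digit position (so the 1st, 3rd, 5th, ... of the partial from the right).
  doubled (with −9 where >9): 3 2 2 4 0 6 9 → sum 26
  kept as-is: 5 9 6 5 7 7 1 → sum 40
Total = 26 + 40 = 66.
Check digit = (10 − (66 mod 10)) mod 10 = 4.

4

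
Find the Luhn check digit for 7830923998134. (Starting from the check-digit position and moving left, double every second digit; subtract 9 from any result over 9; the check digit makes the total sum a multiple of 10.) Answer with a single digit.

Partial digits right→left: 4 3 1 8 9 9 3 2 9 0 3 8 7
Double every second digit counting from the check-digit position (so the 1st, 3rd, 5th, ... of the partial from the right).
  doubled (with −9 where >9): 8 2 9 6 9 6 5 → sum 45
  kept as-is: 3 8 9 2 0 8 → sum 30
Total = 45 + 30 = 75.
Check digit = (10 − (75 mod 10)) mod 10 = 5.

5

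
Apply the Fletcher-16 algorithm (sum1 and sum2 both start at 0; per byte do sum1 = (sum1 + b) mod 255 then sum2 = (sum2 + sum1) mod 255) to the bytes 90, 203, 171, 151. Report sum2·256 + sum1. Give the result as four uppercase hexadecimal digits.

BB69

Running sums (mod 255):
  after byte 0 (90): sum1=90, sum2=90
  after byte 1 (203): sum1=38, sum2=128
  after byte 2 (171): sum1=209, sum2=82
  after byte 3 (151): sum1=105, sum2=187
Checksum = sum2·256 + sum1 = 187·256 + 105 = 47977 = 0xBB69.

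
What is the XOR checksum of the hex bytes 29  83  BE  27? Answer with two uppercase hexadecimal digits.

XOR the bytes together:
  start with 0x29
  0x29 ⊕ 0x83 = 0xAA
  0xAA ⊕ 0xBE = 0x14
  0x14 ⊕ 0x27 = 0x33

33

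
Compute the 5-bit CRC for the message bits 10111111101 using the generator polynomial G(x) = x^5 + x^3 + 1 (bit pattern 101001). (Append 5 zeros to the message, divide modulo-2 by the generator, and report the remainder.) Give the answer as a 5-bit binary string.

10010

Append 5 zeros: 1011111110100000. Divide by 101001 (XOR where the leading bit is 1):
  pos 0: 101111 XOR 101001 = 000110
  pos 3: 110111 XOR 101001 = 011110
  pos 4: 111100 XOR 101001 = 010101
  pos 5: 101011 XOR 101001 = 000010
  pos 9: 100000 XOR 101001 = 001001
Remainder (last 5 bits) = 10010. This is the CRC / FCS.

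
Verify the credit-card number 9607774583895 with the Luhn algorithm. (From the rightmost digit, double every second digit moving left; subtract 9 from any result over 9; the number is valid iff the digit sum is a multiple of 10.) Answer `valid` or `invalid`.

From the right, keep odd positions and double even positions (subtract 9 from any doubled value over 9):
  doubled (positions 2,4,...): 9 6 1 5 5 3 → sum 29
  kept (positions 1,3,...): 5 8 8 4 7 0 9 → sum 41
Total = 70.
70 mod 10 = 0, so the number is valid.

valid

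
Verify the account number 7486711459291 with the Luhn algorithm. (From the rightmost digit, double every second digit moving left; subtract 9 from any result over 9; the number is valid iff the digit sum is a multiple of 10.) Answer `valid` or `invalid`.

From the right, keep odd positions and double even positions (subtract 9 from any doubled value over 9):
  doubled (positions 2,4,...): 9 9 8 2 3 8 → sum 39
  kept (positions 1,3,...): 1 2 5 1 7 8 7 → sum 31
Total = 70.
70 mod 10 = 0, so the number is valid.

valid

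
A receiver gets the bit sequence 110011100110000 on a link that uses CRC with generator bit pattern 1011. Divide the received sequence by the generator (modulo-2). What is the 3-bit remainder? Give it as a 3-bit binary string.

000

Modulo-2 division of 110011100110000 by 1011:
  pos 0: 1100 XOR 1011 = 0111
  pos 1: 1111 XOR 1011 = 0100
  pos 2: 1001 XOR 1011 = 0010
  pos 4: 1010 XOR 1011 = 0001
  pos 7: 1011 XOR 1011 = 0000
Remainder = 000 (zero — the frame passes the CRC check).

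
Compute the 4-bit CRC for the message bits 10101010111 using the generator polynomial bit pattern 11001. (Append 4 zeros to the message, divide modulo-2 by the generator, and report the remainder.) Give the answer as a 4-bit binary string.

Append 4 zeros: 101010101110000. Divide by 11001 (XOR where the leading bit is 1):
  pos 0: 10101 XOR 11001 = 01100
  pos 1: 11000 XOR 11001 = 00001
  pos 5: 11011 XOR 11001 = 00010
  pos 8: 10100 XOR 11001 = 01101
  pos 9: 11010 XOR 11001 = 00011
Remainder (last 4 bits) = 0110. This is the CRC / FCS.

0110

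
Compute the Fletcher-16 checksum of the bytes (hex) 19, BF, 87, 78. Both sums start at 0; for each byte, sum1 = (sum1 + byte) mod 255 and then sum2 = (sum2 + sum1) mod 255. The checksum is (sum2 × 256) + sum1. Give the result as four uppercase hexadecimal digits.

2BD8

Running sums (mod 255):
  after byte 0 (19): sum1=25, sum2=25
  after byte 1 (BF): sum1=216, sum2=241
  after byte 2 (87): sum1=96, sum2=82
  after byte 3 (78): sum1=216, sum2=43
Checksum = sum2·256 + sum1 = 43·256 + 216 = 11224 = 0x2BD8.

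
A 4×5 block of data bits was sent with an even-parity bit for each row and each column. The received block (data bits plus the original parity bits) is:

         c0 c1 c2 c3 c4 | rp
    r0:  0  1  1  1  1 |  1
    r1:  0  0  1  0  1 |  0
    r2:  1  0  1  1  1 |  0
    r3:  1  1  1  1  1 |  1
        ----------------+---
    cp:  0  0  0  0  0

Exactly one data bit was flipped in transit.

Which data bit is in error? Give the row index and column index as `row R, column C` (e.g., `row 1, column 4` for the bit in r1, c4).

Recompute each row's even parity and compare to rp:
  r0: data parity 0, sent rp 1 → mismatch
  r1: data parity 0, sent rp 0 → ok
  r2: data parity 0, sent rp 0 → ok
  r3: data parity 1, sent rp 1 → ok
Recompute each column's even parity and compare to cp:
  c0: data parity 0, sent cp 0 → ok
  c1: data parity 0, sent cp 0 → ok
  c2: data parity 0, sent cp 0 → ok
  c3: data parity 1, sent cp 0 → mismatch
  c4: data parity 0, sent cp 0 → ok
Exactly one row (r0) and one column (c3) fail → the flipped bit is at their intersection.

row 0, column 3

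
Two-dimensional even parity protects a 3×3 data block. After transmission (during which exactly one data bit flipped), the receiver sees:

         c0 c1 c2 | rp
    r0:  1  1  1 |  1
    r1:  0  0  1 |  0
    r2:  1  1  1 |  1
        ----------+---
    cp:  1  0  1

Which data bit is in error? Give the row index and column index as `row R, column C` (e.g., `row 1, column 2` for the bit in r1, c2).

Recompute each row's even parity and compare to rp:
  r0: data parity 1, sent rp 1 → ok
  r1: data parity 1, sent rp 0 → mismatch
  r2: data parity 1, sent rp 1 → ok
Recompute each column's even parity and compare to cp:
  c0: data parity 0, sent cp 1 → mismatch
  c1: data parity 0, sent cp 0 → ok
  c2: data parity 1, sent cp 1 → ok
Exactly one row (r1) and one column (c0) fail → the flipped bit is at their intersection.

row 1, column 0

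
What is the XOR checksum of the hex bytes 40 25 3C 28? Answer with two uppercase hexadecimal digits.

XOR the bytes together:
  start with 0x40
  0x40 ⊕ 0x25 = 0x65
  0x65 ⊕ 0x3C = 0x59
  0x59 ⊕ 0x28 = 0x71

71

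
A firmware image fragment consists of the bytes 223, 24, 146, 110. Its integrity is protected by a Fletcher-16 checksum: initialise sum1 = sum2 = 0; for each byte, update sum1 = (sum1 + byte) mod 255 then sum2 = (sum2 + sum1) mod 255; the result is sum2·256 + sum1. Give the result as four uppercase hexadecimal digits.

5BF8

Running sums (mod 255):
  after byte 0 (223): sum1=223, sum2=223
  after byte 1 (24): sum1=247, sum2=215
  after byte 2 (146): sum1=138, sum2=98
  after byte 3 (110): sum1=248, sum2=91
Checksum = sum2·256 + sum1 = 91·256 + 248 = 23544 = 0x5BF8.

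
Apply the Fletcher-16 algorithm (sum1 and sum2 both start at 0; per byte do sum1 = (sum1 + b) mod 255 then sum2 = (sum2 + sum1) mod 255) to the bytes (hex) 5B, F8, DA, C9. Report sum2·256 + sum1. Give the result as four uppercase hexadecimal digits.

D7F8

Running sums (mod 255):
  after byte 0 (5B): sum1=91, sum2=91
  after byte 1 (F8): sum1=84, sum2=175
  after byte 2 (DA): sum1=47, sum2=222
  after byte 3 (C9): sum1=248, sum2=215
Checksum = sum2·256 + sum1 = 215·256 + 248 = 55288 = 0xD7F8.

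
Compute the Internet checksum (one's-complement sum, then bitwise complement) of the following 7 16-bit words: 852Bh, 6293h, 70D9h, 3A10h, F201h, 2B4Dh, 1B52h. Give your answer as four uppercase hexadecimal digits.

One's-complement addition (fold any carry out of bit 15 back into bit 0):
  0x852B + 0x6293 = 0x0E7BE
  0xE7BE + 0x70D9 = 0x15897 → wrap carry → 0x5898
  0x5898 + 0x3A10 = 0x092A8
  0x92A8 + 0xF201 = 0x184A9 → wrap carry → 0x84AA
  0x84AA + 0x2B4D = 0x0AFF7
  0xAFF7 + 0x1B52 = 0x0CB49
One's-complement sum = 0xCB49.
Checksum = ~0xCB49 & 0xFFFF = 0x34B6.

34B6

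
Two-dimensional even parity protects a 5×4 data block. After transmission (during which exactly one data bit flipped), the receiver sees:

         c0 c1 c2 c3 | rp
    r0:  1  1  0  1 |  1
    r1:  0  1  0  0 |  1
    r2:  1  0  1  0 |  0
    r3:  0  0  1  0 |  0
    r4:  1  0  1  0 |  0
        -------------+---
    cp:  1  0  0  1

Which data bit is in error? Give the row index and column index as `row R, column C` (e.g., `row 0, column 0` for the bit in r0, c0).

row 3, column 2

Recompute each row's even parity and compare to rp:
  r0: data parity 1, sent rp 1 → ok
  r1: data parity 1, sent rp 1 → ok
  r2: data parity 0, sent rp 0 → ok
  r3: data parity 1, sent rp 0 → mismatch
  r4: data parity 0, sent rp 0 → ok
Recompute each column's even parity and compare to cp:
  c0: data parity 1, sent cp 1 → ok
  c1: data parity 0, sent cp 0 → ok
  c2: data parity 1, sent cp 0 → mismatch
  c3: data parity 1, sent cp 1 → ok
Exactly one row (r3) and one column (c2) fail → the flipped bit is at their intersection.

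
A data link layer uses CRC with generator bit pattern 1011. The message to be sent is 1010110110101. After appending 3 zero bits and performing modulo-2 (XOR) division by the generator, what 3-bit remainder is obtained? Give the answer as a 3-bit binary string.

101

Append 3 zeros: 1010110110101000. Divide by 1011 (XOR where the leading bit is 1):
  pos 0: 1010 XOR 1011 = 0001
  pos 3: 1110 XOR 1011 = 0101
  pos 4: 1011 XOR 1011 = 0000
  pos 8: 1010 XOR 1011 = 0001
  pos 11: 1100 XOR 1011 = 0111
  pos 12: 1110 XOR 1011 = 0101
Remainder (last 3 bits) = 101. This is the CRC / FCS.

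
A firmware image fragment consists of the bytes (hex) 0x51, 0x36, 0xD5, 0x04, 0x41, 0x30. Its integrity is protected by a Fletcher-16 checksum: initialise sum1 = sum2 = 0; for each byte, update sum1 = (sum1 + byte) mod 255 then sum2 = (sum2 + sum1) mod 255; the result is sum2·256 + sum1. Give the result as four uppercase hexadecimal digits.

Running sums (mod 255):
  after byte 0 (0x51): sum1=81, sum2=81
  after byte 1 (0x36): sum1=135, sum2=216
  after byte 2 (0xD5): sum1=93, sum2=54
  after byte 3 (0x04): sum1=97, sum2=151
  after byte 4 (0x41): sum1=162, sum2=58
  after byte 5 (0x30): sum1=210, sum2=13
Checksum = sum2·256 + sum1 = 13·256 + 210 = 3538 = 0x0DD2.

0DD2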